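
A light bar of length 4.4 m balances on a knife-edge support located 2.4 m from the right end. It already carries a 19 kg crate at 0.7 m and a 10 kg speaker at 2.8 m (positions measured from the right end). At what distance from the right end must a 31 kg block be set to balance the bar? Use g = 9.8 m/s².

Taking torques about the knife-edge support (at 2.4 m from the right end):
Crate: 19 × 9.8 = 186.2 N down at 0.7 m → arm 1.7 m, τ = 186.2 × 1.7 = 316.5 N·m clockwise.
Speaker: 10 × 9.8 = 98 N down at 2.8 m → arm 0.4 m, τ = 98 × 0.4 = 39.2 N·m counterclockwise.
Net moment of existing loads = 277.3 N·m clockwise.
The block weighs 31 × 9.8 = 303.8 N and must supply an equal counterclockwise moment, so its lever arm about the knife-edge support is 277.3 / 303.8 = 0.913 m.
That puts it at 2.4 + 0.913 = 3.31 m from the right end.

x ≈ 3.31 m from the right end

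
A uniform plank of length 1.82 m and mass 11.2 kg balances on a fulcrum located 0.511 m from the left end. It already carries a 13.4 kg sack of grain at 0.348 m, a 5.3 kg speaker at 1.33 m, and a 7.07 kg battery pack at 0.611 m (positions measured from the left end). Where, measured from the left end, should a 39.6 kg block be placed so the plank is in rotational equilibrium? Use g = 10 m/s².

Take moments about the fulcrum (at 0.511 m from the left end).
Beam weight: 11.2 × 10 = 112 N down at 0.91 m → arm 0.399 m, τ = 112 × 0.399 = 44.69 N·m clockwise.
Sack of grain: 13.4 × 10 = 134 N down at 0.348 m → arm 0.163 m, τ = 134 × 0.163 = 21.84 N·m counterclockwise.
Speaker: 5.3 × 10 = 53 N down at 1.33 m → arm 0.819 m, τ = 53 × 0.819 = 43.41 N·m clockwise.
Battery pack: 7.07 × 10 = 70.7 N down at 0.611 m → arm 0.1 m, τ = 70.7 × 0.1 = 7.07 N·m clockwise.
Net moment of existing loads = 73.33 N·m clockwise.
The block weighs 39.6 × 10 = 396 N and must supply an equal counterclockwise moment, so its lever arm about the fulcrum is 73.33 / 396 = 0.185 m.
That puts it at 0.511 − 0.185 = 0.326 m from the left end.

x ≈ 0.326 m from the left end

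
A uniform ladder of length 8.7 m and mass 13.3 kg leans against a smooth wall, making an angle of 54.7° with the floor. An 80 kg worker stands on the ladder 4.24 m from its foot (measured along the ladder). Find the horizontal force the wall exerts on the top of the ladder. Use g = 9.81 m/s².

N_wall ≈ 317 N

Take moments about the foot of the ladder.
Ladder weight 13.3×9.81 = 130.5 N acts at 4.35 m along the ladder; its horizontal arm is 4.35·cos54.7° = 2.514 m → τ = 328.1 N·m clockwise.
Worker: 80×9.81 = 784.8 N at 4.24 m → arm 2.45 m → τ = 1923 N·m clockwise.
Wall normal N acts horizontally at the top; its moment arm is the height L sinθ = 8.7·sin54.7° = 7.1 m, counterclockwise.
For rotational equilibrium, N × 7.1 = 2251, so N = 317 N.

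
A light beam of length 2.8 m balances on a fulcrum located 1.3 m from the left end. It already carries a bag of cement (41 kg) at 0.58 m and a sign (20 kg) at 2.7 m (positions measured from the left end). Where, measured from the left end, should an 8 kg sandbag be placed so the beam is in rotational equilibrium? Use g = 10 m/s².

x ≈ 1.49 m from the left end

About the fulcrum (at 1.3 m from the left end):
Bag of cement: 41 × 10 = 410 N down at 0.58 m → arm 0.72 m, τ = 410 × 0.72 = 295.2 N·m counterclockwise.
Sign: 20 × 10 = 200 N down at 2.7 m → arm 1.4 m, τ = 200 × 1.4 = 280 N·m clockwise.
Net moment of existing loads = 15.2 N·m counterclockwise.
The sandbag weighs 8 × 10 = 80 N and must supply an equal clockwise moment, so its lever arm about the fulcrum is 15.2 / 80 = 0.19 m.
That puts it at 1.3 + 0.19 = 1.49 m from the left end.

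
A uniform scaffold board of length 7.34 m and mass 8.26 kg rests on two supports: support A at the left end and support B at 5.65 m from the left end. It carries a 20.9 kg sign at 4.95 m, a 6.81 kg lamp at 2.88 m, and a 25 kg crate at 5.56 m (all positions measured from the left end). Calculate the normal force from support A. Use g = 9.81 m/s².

R_A ≈ 90.5 N

About support B:
Beam weight: 8.26 × 9.81 = 81.03 N down at 3.67 m → arm 1.98 m, τ = 81.03 × 1.98 = 160.4 N·m counterclockwise.
Sign: 20.9 × 9.81 = 205 N down at 4.95 m → arm 0.7 m, τ = 205 × 0.7 = 143.5 N·m counterclockwise.
Lamp: 6.81 × 9.81 = 66.81 N down at 2.88 m → arm 2.77 m, τ = 66.81 × 2.77 = 185.1 N·m counterclockwise.
Crate: 25 × 9.81 = 245.2 N down at 5.56 m → arm 0.09 m, τ = 245.2 × 0.09 = 22.07 N·m counterclockwise.
Net load moment about support B = 511.1 N·m counterclockwise.
Reaction R at support A is upward at 0 m, arm 5.65 m → moment R × 5.65 clockwise.
For rotational equilibrium, R × 5.65 = 511.1, so R = 90.5 N.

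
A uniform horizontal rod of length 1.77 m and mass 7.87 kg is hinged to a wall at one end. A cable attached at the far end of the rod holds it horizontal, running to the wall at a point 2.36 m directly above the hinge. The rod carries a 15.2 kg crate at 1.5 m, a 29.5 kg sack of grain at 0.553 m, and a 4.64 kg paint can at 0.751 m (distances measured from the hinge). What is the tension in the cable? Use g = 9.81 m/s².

T ≈ 343 N

Take moments about the hinge.
Beam weight: 7.87 × 9.81 = 77.2 N down at 0.885 m → arm 0.885 m, τ = 77.2 × 0.885 = 68.32 N·m clockwise.
Crate: 15.2 × 9.81 = 149.1 N down at 1.5 m → arm 1.5 m, τ = 149.1 × 1.5 = 223.6 N·m clockwise.
Sack of grain: 29.5 × 9.81 = 289.4 N down at 0.553 m → arm 0.553 m, τ = 289.4 × 0.553 = 160 N·m clockwise.
Paint can: 4.64 × 9.81 = 45.52 N down at 0.751 m → arm 0.751 m, τ = 45.52 × 0.751 = 34.19 N·m clockwise.
Total clockwise load moment = 486.1 N·m.
The cable tension T acts at 1.77 m; only its component perpendicular to the rod, T sinθ, produces torque. sinθ = h/√(h²+d²) = 2.36/√(2.36²+1.77²) = 0.8.
Setting net torque to zero: T × 1.77 × 0.8 = 486.1 → T = 486.1 / 1.416 = 343 N.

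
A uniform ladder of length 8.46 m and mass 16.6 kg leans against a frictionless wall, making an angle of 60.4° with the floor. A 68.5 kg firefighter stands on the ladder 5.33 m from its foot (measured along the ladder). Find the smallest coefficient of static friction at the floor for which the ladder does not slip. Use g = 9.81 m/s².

Take moments about the foot of the ladder.
Ladder weight 16.6×9.81 = 162.8 N acts at 4.23 m along the ladder; its horizontal arm is 4.23·cos60.4° = 2.089 m → τ = 340.1 N·m clockwise.
Firefighter: 68.5×9.81 = 672 N at 5.33 m → arm 2.633 m → τ = 1769 N·m clockwise.
Wall normal N acts horizontally at the top; its moment arm is the height L sinθ = 8.46·sin60.4° = 7.356 m, counterclockwise.
For rotational equilibrium, N × 7.356 = 2109, so N = 286.7 N.
ΣFx = 0 ⇒ f = N_wall = 286.7 N. ΣFy = 0 ⇒ N_floor = 834.8 N.
μ_min = f / N_floor = 286.7 / 834.8 = 0.343.

μ_min ≈ 0.343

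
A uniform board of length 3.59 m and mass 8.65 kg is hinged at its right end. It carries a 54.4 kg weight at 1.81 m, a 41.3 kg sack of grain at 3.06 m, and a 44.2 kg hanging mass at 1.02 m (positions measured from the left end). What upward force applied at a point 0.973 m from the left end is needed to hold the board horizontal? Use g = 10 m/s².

F ≈ 947 N

About the right end:
Beam weight: 8.65 × 10 = 86.5 N down at 1.795 m → arm 1.795 m, τ = 86.5 × 1.795 = 155.3 N·m counterclockwise.
Weight: 54.4 × 10 = 544 N down at 1.81 m → arm 1.78 m, τ = 544 × 1.78 = 968.3 N·m counterclockwise.
Sack of grain: 41.3 × 10 = 413 N down at 3.06 m → arm 0.53 m, τ = 413 × 0.53 = 218.9 N·m counterclockwise.
Hanging mass: 44.2 × 10 = 442 N down at 1.02 m → arm 2.57 m, τ = 442 × 2.57 = 1136 N·m counterclockwise.
Net moment of the loads = 2478 N·m counterclockwise.
The upward force F acts at a point 0.973 m from the left end, arm 2.617 m, giving F × 2.617 clockwise.
For rotational equilibrium, F × 2.617 = 2478, so F = 2478 / 2.617 = 947 N.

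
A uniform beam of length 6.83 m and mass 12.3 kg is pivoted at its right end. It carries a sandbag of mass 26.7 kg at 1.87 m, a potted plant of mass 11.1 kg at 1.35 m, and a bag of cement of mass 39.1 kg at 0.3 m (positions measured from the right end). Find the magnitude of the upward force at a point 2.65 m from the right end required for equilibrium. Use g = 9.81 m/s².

F ≈ 439 N

Sum moments about the right end (the unknown pivot reaction has zero arm there).
Beam weight: 12.3 × 9.81 = 120.7 N down at 3.415 m → arm 3.415 m, τ = 120.7 × 3.415 = 412.2 N·m counterclockwise.
Sandbag: 26.7 × 9.81 = 261.9 N down at 1.87 m → arm 1.87 m, τ = 261.9 × 1.87 = 489.8 N·m counterclockwise.
Potted plant: 11.1 × 9.81 = 108.9 N down at 1.35 m → arm 1.35 m, τ = 108.9 × 1.35 = 147 N·m counterclockwise.
Bag of cement: 39.1 × 9.81 = 383.6 N down at 0.3 m → arm 0.3 m, τ = 383.6 × 0.3 = 115.1 N·m counterclockwise.
Net moment of the loads = 1164 N·m counterclockwise.
The upward force F acts at a point 2.65 m from the right end, arm 2.65 m, giving F × 2.65 clockwise.
Balancing moments: F × 2.65 = 1164, giving F = 1164 / 2.65 = 439 N.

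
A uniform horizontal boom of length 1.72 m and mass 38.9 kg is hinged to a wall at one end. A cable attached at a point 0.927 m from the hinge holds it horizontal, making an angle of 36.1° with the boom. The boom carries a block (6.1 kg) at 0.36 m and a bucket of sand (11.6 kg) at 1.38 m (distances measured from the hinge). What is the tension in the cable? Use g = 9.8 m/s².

T ≈ 927 N

Taking torques about the hinge:
Beam weight: 38.9 × 9.8 = 381.2 N down at 0.86 m → arm 0.86 m, τ = 381.2 × 0.86 = 327.8 N·m clockwise.
Block: 6.1 × 9.8 = 59.78 N down at 0.36 m → arm 0.36 m, τ = 59.78 × 0.36 = 21.52 N·m clockwise.
Bucket of sand: 11.6 × 9.8 = 113.7 N down at 1.38 m → arm 1.38 m, τ = 113.7 × 1.38 = 156.9 N·m clockwise.
Total clockwise load moment = 506.2 N·m.
The cable tension T acts at 0.927 m; only its component perpendicular to the boom, T sinθ, produces torque. sin 36.1° = 0.5892.
Στ = 0 ⇒ T × 0.927 × 0.5892 = 506.2 ⇒ T = 506.2 / 0.5462 = 927 N.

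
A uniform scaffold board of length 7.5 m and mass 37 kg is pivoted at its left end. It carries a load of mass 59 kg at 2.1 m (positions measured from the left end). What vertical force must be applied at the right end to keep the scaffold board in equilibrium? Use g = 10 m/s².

F ≈ 350 N

Take moments about the left end.
Beam weight: 37 × 10 = 370 N down at 3.75 m → arm 3.75 m, τ = 370 × 3.75 = 1388 N·m clockwise.
Load: 59 × 10 = 590 N down at 2.1 m → arm 2.1 m, τ = 590 × 2.1 = 1239 N·m clockwise.
Net moment of the loads = 2627 N·m clockwise.
The upward force F acts at the right end, arm 7.5 m, giving F × 7.5 counterclockwise.
Στ = 0 ⇒ F × 7.5 = 2627 ⇒ F = 2627 / 7.5 = 350 N.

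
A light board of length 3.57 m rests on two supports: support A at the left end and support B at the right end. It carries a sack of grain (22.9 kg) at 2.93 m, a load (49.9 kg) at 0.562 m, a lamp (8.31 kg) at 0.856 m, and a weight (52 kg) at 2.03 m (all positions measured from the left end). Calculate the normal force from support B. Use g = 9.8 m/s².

About support A:
Sack of grain: 22.9 × 9.8 = 224.4 N down at 2.93 m → arm 2.93 m, τ = 224.4 × 2.93 = 657.5 N·m clockwise.
Load: 49.9 × 9.8 = 489 N down at 0.562 m → arm 0.562 m, τ = 489 × 0.562 = 274.8 N·m clockwise.
Lamp: 8.31 × 9.8 = 81.44 N down at 0.856 m → arm 0.856 m, τ = 81.44 × 0.856 = 69.71 N·m clockwise.
Weight: 52 × 9.8 = 509.6 N down at 2.03 m → arm 2.03 m, τ = 509.6 × 2.03 = 1034 N·m clockwise.
Net load moment about support A = 2036 N·m clockwise.
Reaction R at support B is upward at 3.57 m, arm 3.57 m → moment R × 3.57 counterclockwise.
Στ = 0 ⇒ R × 3.57 = 2036 ⇒ R = 570 N.

R_B ≈ 570 N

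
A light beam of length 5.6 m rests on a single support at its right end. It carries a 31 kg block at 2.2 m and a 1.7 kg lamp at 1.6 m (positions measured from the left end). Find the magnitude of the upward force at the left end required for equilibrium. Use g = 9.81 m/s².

F ≈ 197 N

Sum moments about the right end (the unknown pivot reaction has zero arm there).
Block: 31 × 9.81 = 304.1 N down at 2.2 m → arm 3.4 m, τ = 304.1 × 3.4 = 1034 N·m counterclockwise.
Lamp: 1.7 × 9.81 = 16.68 N down at 1.6 m → arm 4 m, τ = 16.68 × 4 = 66.72 N·m counterclockwise.
Net moment of the loads = 1101 N·m counterclockwise.
The upward force F acts at the left end, arm 5.6 m, giving F × 5.6 clockwise.
Balancing moments: F × 5.6 = 1101, giving F = 1101 / 5.6 = 197 N.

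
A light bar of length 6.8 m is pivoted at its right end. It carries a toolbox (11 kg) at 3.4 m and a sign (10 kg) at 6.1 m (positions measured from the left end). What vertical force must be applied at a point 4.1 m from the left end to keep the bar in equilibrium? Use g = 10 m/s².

Taking torques about the right end:
Toolbox: 11 × 10 = 110 N down at 3.4 m → arm 3.4 m, τ = 110 × 3.4 = 374 N·m counterclockwise.
Sign: 10 × 10 = 100 N down at 6.1 m → arm 0.7 m, τ = 100 × 0.7 = 70 N·m counterclockwise.
Net moment of the loads = 444 N·m counterclockwise.
The upward force F acts at a point 4.1 m from the left end, arm 2.7 m, giving F × 2.7 clockwise.
Στ = 0 ⇒ F × 2.7 = 444 ⇒ F = 444 / 2.7 = 164 N.

F ≈ 164 N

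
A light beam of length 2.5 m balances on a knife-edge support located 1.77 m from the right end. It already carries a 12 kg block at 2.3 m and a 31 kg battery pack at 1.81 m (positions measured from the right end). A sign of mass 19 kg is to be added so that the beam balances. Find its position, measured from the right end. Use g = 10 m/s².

x ≈ 1.37 m from the right end

Take moments about the knife-edge support (at 1.77 m from the right end).
Block: 12 × 10 = 120 N down at 2.3 m → arm 0.53 m, τ = 120 × 0.53 = 63.6 N·m counterclockwise.
Battery pack: 31 × 10 = 310 N down at 1.81 m → arm 0.04 m, τ = 310 × 0.04 = 12.4 N·m counterclockwise.
Net moment of existing loads = 76 N·m counterclockwise.
The sign weighs 19 × 10 = 190 N and must supply an equal clockwise moment, so its lever arm about the knife-edge support is 76 / 190 = 0.4 m.
That puts it at 1.77 − 0.4 = 1.37 m from the right end.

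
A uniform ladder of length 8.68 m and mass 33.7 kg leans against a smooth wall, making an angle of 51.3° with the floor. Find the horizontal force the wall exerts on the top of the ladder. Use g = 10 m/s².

N_wall ≈ 135 N

Choose the foot of the ladder as the axis so the floor normal and friction both act there and drop out.
Ladder weight 33.7×10 = 337 N acts at 4.34 m along the ladder; its horizontal arm is 4.34·cos51.3° = 2.714 m → τ = 914.6 N·m clockwise.
Wall normal N acts horizontally at the top; its moment arm is the height L sinθ = 8.68·sin51.3° = 6.774 m, counterclockwise.
Στ = 0 ⇒ N × 6.774 = 914.6 ⇒ N = 135 N.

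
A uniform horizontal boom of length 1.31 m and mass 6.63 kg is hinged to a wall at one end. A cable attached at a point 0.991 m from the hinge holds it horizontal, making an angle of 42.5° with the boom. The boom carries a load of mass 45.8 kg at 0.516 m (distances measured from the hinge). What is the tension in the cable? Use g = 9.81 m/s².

Take moments about the hinge.
Beam weight: 6.63 × 9.81 = 65.04 N down at 0.655 m → arm 0.655 m, τ = 65.04 × 0.655 = 42.6 N·m clockwise.
Load: 45.8 × 9.81 = 449.3 N down at 0.516 m → arm 0.516 m, τ = 449.3 × 0.516 = 231.8 N·m clockwise.
Total clockwise load moment = 274.4 N·m.
The cable tension T acts at 0.991 m; only its component perpendicular to the boom, T sinθ, produces torque. sin 42.5° = 0.6756.
Setting net torque to zero: T × 0.991 × 0.6756 = 274.4 → T = 274.4 / 0.6695 = 410 N.

T ≈ 410 N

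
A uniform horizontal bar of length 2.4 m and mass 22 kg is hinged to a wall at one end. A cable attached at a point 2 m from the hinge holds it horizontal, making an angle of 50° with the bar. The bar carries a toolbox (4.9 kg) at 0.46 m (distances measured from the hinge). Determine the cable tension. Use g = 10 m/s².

T ≈ 187 N

Take moments about the hinge.
Beam weight: 22 × 10 = 220 N down at 1.2 m → arm 1.2 m, τ = 220 × 1.2 = 264 N·m clockwise.
Toolbox: 4.9 × 10 = 49 N down at 0.46 m → arm 0.46 m, τ = 49 × 0.46 = 22.54 N·m clockwise.
Total clockwise load moment = 286.5 N·m.
The cable tension T acts at 2 m; only its component perpendicular to the bar, T sinθ, produces torque. sin 50° = 0.766.
Στ = 0 ⇒ T × 2 × 0.766 = 286.5 ⇒ T = 286.5 / 1.532 = 187 N.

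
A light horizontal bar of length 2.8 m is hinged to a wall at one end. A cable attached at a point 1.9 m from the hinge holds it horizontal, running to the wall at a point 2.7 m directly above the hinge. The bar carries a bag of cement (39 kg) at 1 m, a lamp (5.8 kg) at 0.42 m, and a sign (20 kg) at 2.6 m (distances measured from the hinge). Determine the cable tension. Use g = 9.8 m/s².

Choose the hinge as the axis so the unknown hinge reaction has zero arm there.
Bag of cement: 39 × 9.8 = 382.2 N down at 1 m → arm 1 m, τ = 382.2 × 1 = 382.2 N·m clockwise.
Lamp: 5.8 × 9.8 = 56.84 N down at 0.42 m → arm 0.42 m, τ = 56.84 × 0.42 = 23.87 N·m clockwise.
Sign: 20 × 9.8 = 196 N down at 2.6 m → arm 2.6 m, τ = 196 × 2.6 = 509.6 N·m clockwise.
Total clockwise load moment = 915.7 N·m.
The cable tension T acts at 1.9 m; only its component perpendicular to the bar, T sinθ, produces torque. sinθ = h/√(h²+d²) = 2.7/√(2.7²+1.9²) = 0.8178.
Setting net torque to zero: T × 1.9 × 0.8178 = 915.7 → T = 915.7 / 1.554 = 589 N.

T ≈ 589 N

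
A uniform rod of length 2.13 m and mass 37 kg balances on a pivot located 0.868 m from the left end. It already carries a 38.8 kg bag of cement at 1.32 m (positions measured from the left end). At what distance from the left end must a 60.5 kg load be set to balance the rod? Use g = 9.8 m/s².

Taking torques about the pivot (at 0.868 m from the left end):
Beam weight: 37 × 9.8 = 362.6 N down at 1.065 m → arm 0.197 m, τ = 362.6 × 0.197 = 71.43 N·m clockwise.
Bag of cement: 38.8 × 9.8 = 380.2 N down at 1.32 m → arm 0.452 m, τ = 380.2 × 0.452 = 171.9 N·m clockwise.
Net moment of existing loads = 243.3 N·m clockwise.
The load weighs 60.5 × 9.8 = 592.9 N and must supply an equal counterclockwise moment, so its lever arm about the pivot is 243.3 / 592.9 = 0.41 m.
That puts it at 0.868 − 0.41 = 0.458 m from the left end.

x ≈ 0.458 m from the left end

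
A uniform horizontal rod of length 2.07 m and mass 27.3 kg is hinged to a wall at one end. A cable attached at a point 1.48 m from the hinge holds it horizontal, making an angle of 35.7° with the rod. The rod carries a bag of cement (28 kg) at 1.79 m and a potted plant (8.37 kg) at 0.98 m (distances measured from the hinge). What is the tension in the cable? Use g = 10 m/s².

T ≈ 1000 N

About the hinge:
Beam weight: 27.3 × 10 = 273 N down at 1.035 m → arm 1.035 m, τ = 273 × 1.035 = 282.6 N·m clockwise.
Bag of cement: 28 × 10 = 280 N down at 1.79 m → arm 1.79 m, τ = 280 × 1.79 = 501.2 N·m clockwise.
Potted plant: 8.37 × 10 = 83.7 N down at 0.98 m → arm 0.98 m, τ = 83.7 × 0.98 = 82.03 N·m clockwise.
Total clockwise load moment = 865.8 N·m.
The cable tension T acts at 1.48 m; only its component perpendicular to the rod, T sinθ, produces torque. sin 35.7° = 0.5835.
Στ = 0 ⇒ T × 1.48 × 0.5835 = 865.8 ⇒ T = 865.8 / 0.8636 = 1000 N.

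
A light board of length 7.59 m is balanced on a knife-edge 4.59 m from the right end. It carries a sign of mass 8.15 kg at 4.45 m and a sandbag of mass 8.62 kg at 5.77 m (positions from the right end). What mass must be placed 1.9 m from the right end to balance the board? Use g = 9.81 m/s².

m ≈ 3.36 kg

Choose the knife-edge (at 4.59 m from the right end) as the axis so the support reaction has zero arm there.
Sign: 8.15 × 9.81 = 79.95 N down at 4.45 m → arm 0.14 m, τ = 79.95 × 0.14 = 11.19 N·m clockwise.
Sandbag: 8.62 × 9.81 = 84.56 N down at 5.77 m → arm 1.18 m, τ = 84.56 × 1.18 = 99.78 N·m counterclockwise.
Net moment of known loads = 88.59 N·m counterclockwise.
An unknown mass m at 1.9 m has arm 2.69 m; its moment is m·g·2.69 clockwise.
Balancing moments: m × 9.81 × 2.69 = 88.59, giving m = 88.59 / (9.81 × 2.69) = 3.36 kg.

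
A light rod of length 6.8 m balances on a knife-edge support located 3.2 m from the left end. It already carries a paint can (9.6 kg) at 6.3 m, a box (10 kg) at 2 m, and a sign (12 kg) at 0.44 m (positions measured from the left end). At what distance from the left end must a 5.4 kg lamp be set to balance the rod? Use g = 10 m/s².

About the knife-edge support (at 3.2 m from the left end):
Paint can: 9.6 × 10 = 96 N down at 6.3 m → arm 3.1 m, τ = 96 × 3.1 = 297.6 N·m clockwise.
Box: 10 × 10 = 100 N down at 2 m → arm 1.2 m, τ = 100 × 1.2 = 120 N·m counterclockwise.
Sign: 12 × 10 = 120 N down at 0.44 m → arm 2.76 m, τ = 120 × 2.76 = 331.2 N·m counterclockwise.
Net moment of existing loads = 153.6 N·m counterclockwise.
The lamp weighs 5.4 × 10 = 54 N and must supply an equal clockwise moment, so its lever arm about the knife-edge support is 153.6 / 54 = 2.84 m.
That puts it at 3.2 + 2.84 = 6.04 m from the left end.

x ≈ 6.04 m from the left end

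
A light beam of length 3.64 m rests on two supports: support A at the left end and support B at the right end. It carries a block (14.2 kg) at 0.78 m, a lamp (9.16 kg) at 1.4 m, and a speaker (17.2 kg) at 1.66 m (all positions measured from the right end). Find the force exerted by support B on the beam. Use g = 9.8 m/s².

Choose support A as the axis so its reaction then has zero moment arm.
Block: 14.2 × 9.8 = 139.2 N down at 0.78 m → arm 2.86 m, τ = 139.2 × 2.86 = 398.1 N·m clockwise.
Lamp: 9.16 × 9.8 = 89.77 N down at 1.4 m → arm 2.24 m, τ = 89.77 × 2.24 = 201.1 N·m clockwise.
Speaker: 17.2 × 9.8 = 168.6 N down at 1.66 m → arm 1.98 m, τ = 168.6 × 1.98 = 333.8 N·m clockwise.
Net load moment about support A = 933 N·m clockwise.
Reaction R at support B is upward at 0 m, arm 3.64 m → moment R × 3.64 counterclockwise.
Balancing moments: R × 3.64 = 933, giving R = 256 N.

R_B ≈ 256 N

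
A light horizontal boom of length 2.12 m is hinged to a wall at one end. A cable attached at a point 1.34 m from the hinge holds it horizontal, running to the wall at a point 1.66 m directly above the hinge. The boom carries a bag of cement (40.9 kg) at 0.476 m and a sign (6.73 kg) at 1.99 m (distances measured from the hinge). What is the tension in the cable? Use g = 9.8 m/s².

T ≈ 309 N

Take moments about the hinge.
Bag of cement: 40.9 × 9.8 = 400.8 N down at 0.476 m → arm 0.476 m, τ = 400.8 × 0.476 = 190.8 N·m clockwise.
Sign: 6.73 × 9.8 = 65.95 N down at 1.99 m → arm 1.99 m, τ = 65.95 × 1.99 = 131.2 N·m clockwise.
Total clockwise load moment = 322 N·m.
The cable tension T acts at 1.34 m; only its component perpendicular to the boom, T sinθ, produces torque. sinθ = h/√(h²+d²) = 1.66/√(1.66²+1.34²) = 0.7781.
Στ = 0 ⇒ T × 1.34 × 0.7781 = 322 ⇒ T = 322 / 1.043 = 309 N.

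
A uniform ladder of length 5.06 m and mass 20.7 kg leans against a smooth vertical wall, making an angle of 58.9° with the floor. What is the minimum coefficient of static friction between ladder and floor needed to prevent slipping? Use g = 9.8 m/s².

μ_min ≈ 0.302

Take moments about the foot of the ladder.
Ladder weight 20.7×9.8 = 202.9 N acts at 2.53 m along the ladder; its horizontal arm is 2.53·cos58.9° = 1.307 m → τ = 265.2 N·m clockwise.
Wall normal N acts horizontally at the top; its moment arm is the height L sinθ = 5.06·sin58.9° = 4.333 m, counterclockwise.
Balancing moments: N × 4.333 = 265.2, giving N = 61.2 N.
ΣFx = 0 ⇒ f = N_wall = 61.2 N. ΣFy = 0 ⇒ N_floor = 202.9 N.
μ_min = f / N_floor = 61.2 / 202.9 = 0.302.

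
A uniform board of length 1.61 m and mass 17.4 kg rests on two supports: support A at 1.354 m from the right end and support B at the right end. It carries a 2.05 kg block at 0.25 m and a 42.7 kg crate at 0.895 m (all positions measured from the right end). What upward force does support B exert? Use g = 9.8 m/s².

R_B ≈ 227 N

Taking torques about support A:
Beam weight: 17.4 × 9.8 = 170.5 N down at 0.805 m → arm 0.549 m, τ = 170.5 × 0.549 = 93.6 N·m clockwise.
Block: 2.05 × 9.8 = 20.09 N down at 0.25 m → arm 1.104 m, τ = 20.09 × 1.104 = 22.18 N·m clockwise.
Crate: 42.7 × 9.8 = 418.5 N down at 0.895 m → arm 0.459 m, τ = 418.5 × 0.459 = 192.1 N·m clockwise.
Net load moment about support A = 307.9 N·m clockwise.
Reaction R at support B is upward at 0 m, arm 1.354 m → moment R × 1.354 counterclockwise.
For rotational equilibrium, R × 1.354 = 307.9, so R = 227 N.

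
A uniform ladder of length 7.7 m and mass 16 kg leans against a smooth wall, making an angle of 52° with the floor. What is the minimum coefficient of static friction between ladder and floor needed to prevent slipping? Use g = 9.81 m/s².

μ_min ≈ 0.391

Take moments about the foot of the ladder.
Ladder weight 16×9.81 = 157 N acts at 3.85 m along the ladder; its horizontal arm is 3.85·cos52° = 2.37 m → τ = 372.1 N·m clockwise.
Wall normal N acts horizontally at the top; its moment arm is the height L sinθ = 7.7·sin52° = 6.068 m, counterclockwise.
Στ = 0 ⇒ N × 6.068 = 372.1 ⇒ N = 61.32 N.
ΣFx = 0 ⇒ f = N_wall = 61.32 N. ΣFy = 0 ⇒ N_floor = 157 N.
μ_min = f / N_floor = 61.32 / 157 = 0.391.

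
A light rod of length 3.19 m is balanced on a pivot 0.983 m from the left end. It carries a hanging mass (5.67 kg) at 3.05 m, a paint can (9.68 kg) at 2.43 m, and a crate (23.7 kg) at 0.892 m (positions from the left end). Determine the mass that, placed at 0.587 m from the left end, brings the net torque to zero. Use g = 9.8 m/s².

m ≈ 59.5 kg

Take moments about the pivot (at 0.983 m from the left end).
Hanging mass: 5.67 × 9.8 = 55.57 N down at 3.05 m → arm 2.067 m, τ = 55.57 × 2.067 = 114.9 N·m clockwise.
Paint can: 9.68 × 9.8 = 94.86 N down at 2.43 m → arm 1.447 m, τ = 94.86 × 1.447 = 137.3 N·m clockwise.
Crate: 23.7 × 9.8 = 232.3 N down at 0.892 m → arm 0.091 m, τ = 232.3 × 0.091 = 21.14 N·m counterclockwise.
Net moment of known loads = 231.1 N·m clockwise.
An unknown mass m at 0.587 m has arm 0.396 m; its moment is m·g·0.396 counterclockwise.
Setting net torque to zero: m × 9.8 × 0.396 = 231.1 → m = 231.1 / (9.8 × 0.396) = 59.5 kg.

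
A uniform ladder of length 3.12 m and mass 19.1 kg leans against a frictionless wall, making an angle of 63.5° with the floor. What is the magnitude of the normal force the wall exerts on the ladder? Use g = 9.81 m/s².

Take moments about the foot of the ladder.
Ladder weight 19.1×9.81 = 187.4 N acts at 1.56 m along the ladder; its horizontal arm is 1.56·cos63.5° = 0.6961 m → τ = 130.4 N·m clockwise.
Wall normal N acts horizontally at the top; its moment arm is the height L sinθ = 3.12·sin63.5° = 2.792 m, counterclockwise.
Balancing moments: N × 2.792 = 130.4, giving N = 46.7 N.

N_wall ≈ 46.7 N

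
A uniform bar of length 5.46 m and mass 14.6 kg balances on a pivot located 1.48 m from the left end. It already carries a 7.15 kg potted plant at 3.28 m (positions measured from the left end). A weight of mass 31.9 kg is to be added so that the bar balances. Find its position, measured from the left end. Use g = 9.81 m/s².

x ≈ 0.504 m from the left end

Sum moments about the pivot (at 1.48 m from the left end) (the support reaction has zero arm there).
Beam weight: 14.6 × 9.81 = 143.2 N down at 2.73 m → arm 1.25 m, τ = 143.2 × 1.25 = 179 N·m clockwise.
Potted plant: 7.15 × 9.81 = 70.14 N down at 3.28 m → arm 1.8 m, τ = 70.14 × 1.8 = 126.3 N·m clockwise.
Net moment of existing loads = 305.3 N·m clockwise.
The weight weighs 31.9 × 9.81 = 312.9 N and must supply an equal counterclockwise moment, so its lever arm about the pivot is 305.3 / 312.9 = 0.976 m.
That puts it at 1.48 − 0.976 = 0.504 m from the left end.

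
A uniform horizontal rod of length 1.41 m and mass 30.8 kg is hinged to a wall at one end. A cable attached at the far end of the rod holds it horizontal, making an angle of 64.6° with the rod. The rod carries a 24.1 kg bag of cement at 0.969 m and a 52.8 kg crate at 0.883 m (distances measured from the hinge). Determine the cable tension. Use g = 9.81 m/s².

T ≈ 706 N

Choose the hinge as the axis so the unknown hinge reaction has zero arm there.
Beam weight: 30.8 × 9.81 = 302.1 N down at 0.705 m → arm 0.705 m, τ = 302.1 × 0.705 = 213 N·m clockwise.
Bag of cement: 24.1 × 9.81 = 236.4 N down at 0.969 m → arm 0.969 m, τ = 236.4 × 0.969 = 229.1 N·m clockwise.
Crate: 52.8 × 9.81 = 518 N down at 0.883 m → arm 0.883 m, τ = 518 × 0.883 = 457.4 N·m clockwise.
Total clockwise load moment = 899.5 N·m.
The cable tension T acts at 1.41 m; only its component perpendicular to the rod, T sinθ, produces torque. sin 64.6° = 0.9033.
Setting net torque to zero: T × 1.41 × 0.9033 = 899.5 → T = 899.5 / 1.274 = 706 N.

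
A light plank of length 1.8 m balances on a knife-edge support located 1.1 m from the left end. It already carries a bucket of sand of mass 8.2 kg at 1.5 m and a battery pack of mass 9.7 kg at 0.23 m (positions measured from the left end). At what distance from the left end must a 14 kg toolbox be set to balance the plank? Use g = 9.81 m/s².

x ≈ 1.47 m from the left end

About the knife-edge support (at 1.1 m from the left end):
Bucket of sand: 8.2 × 9.81 = 80.44 N down at 1.5 m → arm 0.4 m, τ = 80.44 × 0.4 = 32.18 N·m clockwise.
Battery pack: 9.7 × 9.81 = 95.16 N down at 0.23 m → arm 0.87 m, τ = 95.16 × 0.87 = 82.79 N·m counterclockwise.
Net moment of existing loads = 50.61 N·m counterclockwise.
The toolbox weighs 14 × 9.81 = 137.3 N and must supply an equal clockwise moment, so its lever arm about the knife-edge support is 50.61 / 137.3 = 0.369 m.
That puts it at 1.1 + 0.369 = 1.47 m from the left end.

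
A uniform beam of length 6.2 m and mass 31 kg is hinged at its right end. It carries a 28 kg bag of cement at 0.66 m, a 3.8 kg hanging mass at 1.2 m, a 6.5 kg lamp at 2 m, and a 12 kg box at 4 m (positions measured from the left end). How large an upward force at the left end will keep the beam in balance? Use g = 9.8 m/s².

Choose the right end as the axis so the unknown pivot reaction has zero arm there.
Beam weight: 31 × 9.8 = 303.8 N down at 3.1 m → arm 3.1 m, τ = 303.8 × 3.1 = 941.8 N·m counterclockwise.
Bag of cement: 28 × 9.8 = 274.4 N down at 0.66 m → arm 5.54 m, τ = 274.4 × 5.54 = 1520 N·m counterclockwise.
Hanging mass: 3.8 × 9.8 = 37.24 N down at 1.2 m → arm 5 m, τ = 37.24 × 5 = 186.2 N·m counterclockwise.
Lamp: 6.5 × 9.8 = 63.7 N down at 2 m → arm 4.2 m, τ = 63.7 × 4.2 = 267.5 N·m counterclockwise.
Box: 12 × 9.8 = 117.6 N down at 4 m → arm 2.2 m, τ = 117.6 × 2.2 = 258.7 N·m counterclockwise.
Net moment of the loads = 3174 N·m counterclockwise.
The upward force F acts at the left end, arm 6.2 m, giving F × 6.2 clockwise.
For rotational equilibrium, F × 6.2 = 3174, so F = 3174 / 6.2 = 512 N.

F ≈ 512 N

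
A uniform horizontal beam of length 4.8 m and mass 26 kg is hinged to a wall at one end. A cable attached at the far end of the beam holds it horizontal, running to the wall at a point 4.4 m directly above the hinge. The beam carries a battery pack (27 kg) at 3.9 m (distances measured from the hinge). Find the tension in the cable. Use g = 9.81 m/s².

T ≈ 507 N

Take moments about the hinge.
Beam weight: 26 × 9.81 = 255.1 N down at 2.4 m → arm 2.4 m, τ = 255.1 × 2.4 = 612.2 N·m clockwise.
Battery pack: 27 × 9.81 = 264.9 N down at 3.9 m → arm 3.9 m, τ = 264.9 × 3.9 = 1033 N·m clockwise.
Total clockwise load moment = 1645 N·m.
The cable tension T acts at 4.8 m; only its component perpendicular to the beam, T sinθ, produces torque. sinθ = h/√(h²+d²) = 4.4/√(4.4²+4.8²) = 0.6757.
Setting net torque to zero: T × 4.8 × 0.6757 = 1645 → T = 1645 / 3.243 = 507 N.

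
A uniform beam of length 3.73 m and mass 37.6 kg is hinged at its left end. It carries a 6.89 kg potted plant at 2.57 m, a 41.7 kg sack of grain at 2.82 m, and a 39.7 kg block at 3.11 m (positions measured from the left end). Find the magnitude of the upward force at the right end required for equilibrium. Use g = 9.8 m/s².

Choose the left end as the axis so the unknown pivot reaction has zero arm there.
Beam weight: 37.6 × 9.8 = 368.5 N down at 1.865 m → arm 1.865 m, τ = 368.5 × 1.865 = 687.3 N·m clockwise.
Potted plant: 6.89 × 9.8 = 67.52 N down at 2.57 m → arm 2.57 m, τ = 67.52 × 2.57 = 173.5 N·m clockwise.
Sack of grain: 41.7 × 9.8 = 408.7 N down at 2.82 m → arm 2.82 m, τ = 408.7 × 2.82 = 1153 N·m clockwise.
Block: 39.7 × 9.8 = 389.1 N down at 3.11 m → arm 3.11 m, τ = 389.1 × 3.11 = 1210 N·m clockwise.
Net moment of the loads = 3224 N·m clockwise.
The upward force F acts at the right end, arm 3.73 m, giving F × 3.73 counterclockwise.
Στ = 0 ⇒ F × 3.73 = 3224 ⇒ F = 3224 / 3.73 = 864 N.

F ≈ 864 N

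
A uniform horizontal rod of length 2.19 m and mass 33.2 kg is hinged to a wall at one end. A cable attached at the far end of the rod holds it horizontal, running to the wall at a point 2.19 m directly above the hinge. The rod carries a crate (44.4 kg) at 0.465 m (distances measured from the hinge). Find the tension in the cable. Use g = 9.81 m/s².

Choose the hinge as the axis so the unknown hinge reaction has zero arm there.
Beam weight: 33.2 × 9.81 = 325.7 N down at 1.095 m → arm 1.095 m, τ = 325.7 × 1.095 = 356.6 N·m clockwise.
Crate: 44.4 × 9.81 = 435.6 N down at 0.465 m → arm 0.465 m, τ = 435.6 × 0.465 = 202.6 N·m clockwise.
Total clockwise load moment = 559.2 N·m.
The cable tension T acts at 2.19 m; only its component perpendicular to the rod, T sinθ, produces torque. sinθ = h/√(h²+d²) = 2.19/√(2.19²+2.19²) = 0.7071.
For rotational equilibrium, T × 2.19 × 0.7071 = 559.2, so T = 559.2 / 1.549 = 361 N.

T ≈ 361 N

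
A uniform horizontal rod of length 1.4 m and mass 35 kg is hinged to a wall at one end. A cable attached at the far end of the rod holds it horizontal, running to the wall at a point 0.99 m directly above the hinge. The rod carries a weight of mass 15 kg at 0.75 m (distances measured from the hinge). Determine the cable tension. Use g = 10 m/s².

About the hinge:
Beam weight: 35 × 10 = 350 N down at 0.7 m → arm 0.7 m, τ = 350 × 0.7 = 245 N·m clockwise.
Weight: 15 × 10 = 150 N down at 0.75 m → arm 0.75 m, τ = 150 × 0.75 = 112.5 N·m clockwise.
Total clockwise load moment = 357.5 N·m.
The cable tension T acts at 1.4 m; only its component perpendicular to the rod, T sinθ, produces torque. sinθ = h/√(h²+d²) = 0.99/√(0.99²+1.4²) = 0.5774.
Στ = 0 ⇒ T × 1.4 × 0.5774 = 357.5 ⇒ T = 357.5 / 0.8084 = 442 N.

T ≈ 442 N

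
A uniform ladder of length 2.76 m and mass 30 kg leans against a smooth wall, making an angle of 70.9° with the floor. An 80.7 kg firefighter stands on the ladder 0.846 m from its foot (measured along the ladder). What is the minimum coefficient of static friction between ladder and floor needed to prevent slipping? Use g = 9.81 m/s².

About the foot of the ladder:
Ladder weight 30×9.81 = 294.3 N acts at 1.38 m along the ladder; its horizontal arm is 1.38·cos70.9° = 0.4516 m → τ = 132.9 N·m clockwise.
Firefighter: 80.7×9.81 = 791.7 N at 0.846 m → arm 0.2768 m → τ = 219.1 N·m clockwise.
Wall normal N acts horizontally at the top; its moment arm is the height L sinθ = 2.76·sin70.9° = 2.608 m, counterclockwise.
Setting net torque to zero: N × 2.608 = 352 → N = 135 N.
ΣFx = 0 ⇒ f = N_wall = 135 N. ΣFy = 0 ⇒ N_floor = 1086 N.
μ_min = f / N_floor = 135 / 1086 = 0.124.

μ_min ≈ 0.124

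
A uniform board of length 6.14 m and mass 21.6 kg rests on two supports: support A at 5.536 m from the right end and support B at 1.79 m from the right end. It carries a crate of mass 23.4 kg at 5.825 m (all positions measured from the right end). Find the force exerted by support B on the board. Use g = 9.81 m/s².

R_B ≈ 122 N

Sum moments about support A (its reaction then has zero moment arm).
Beam weight: 21.6 × 9.81 = 211.9 N down at 3.07 m → arm 2.466 m, τ = 211.9 × 2.466 = 522.5 N·m clockwise.
Crate: 23.4 × 9.81 = 229.6 N down at 5.825 m → arm 0.289 m, τ = 229.6 × 0.289 = 66.35 N·m counterclockwise.
Net load moment about support A = 456.1 N·m clockwise.
Reaction R at support B is upward at 1.79 m, arm 3.746 m → moment R × 3.746 counterclockwise.
Στ = 0 ⇒ R × 3.746 = 456.1 ⇒ R = 122 N.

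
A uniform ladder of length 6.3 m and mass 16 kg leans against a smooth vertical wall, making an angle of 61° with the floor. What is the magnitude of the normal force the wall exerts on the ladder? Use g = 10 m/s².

N_wall ≈ 44.3 N

About the foot of the ladder:
Ladder weight 16×10 = 160 N acts at 3.15 m along the ladder; its horizontal arm is 3.15·cos61° = 1.527 m → τ = 244.3 N·m clockwise.
Wall normal N acts horizontally at the top; its moment arm is the height L sinθ = 6.3·sin61° = 5.51 m, counterclockwise.
Balancing moments: N × 5.51 = 244.3, giving N = 44.3 N.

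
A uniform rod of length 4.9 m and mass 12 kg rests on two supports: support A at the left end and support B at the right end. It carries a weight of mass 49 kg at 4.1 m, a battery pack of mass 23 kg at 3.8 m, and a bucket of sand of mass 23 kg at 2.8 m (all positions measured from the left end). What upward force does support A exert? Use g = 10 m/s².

Sum moments about support B (its reaction then has zero moment arm).
Beam weight: 12 × 10 = 120 N down at 2.45 m → arm 2.45 m, τ = 120 × 2.45 = 294 N·m counterclockwise.
Weight: 49 × 10 = 490 N down at 4.1 m → arm 0.8 m, τ = 490 × 0.8 = 392 N·m counterclockwise.
Battery pack: 23 × 10 = 230 N down at 3.8 m → arm 1.1 m, τ = 230 × 1.1 = 253 N·m counterclockwise.
Bucket of sand: 23 × 10 = 230 N down at 2.8 m → arm 2.1 m, τ = 230 × 2.1 = 483 N·m counterclockwise.
Net load moment about support B = 1422 N·m counterclockwise.
Reaction R at support A is upward at 0 m, arm 4.9 m → moment R × 4.9 clockwise.
Balancing moments: R × 4.9 = 1422, giving R = 290 N.

R_A ≈ 290 N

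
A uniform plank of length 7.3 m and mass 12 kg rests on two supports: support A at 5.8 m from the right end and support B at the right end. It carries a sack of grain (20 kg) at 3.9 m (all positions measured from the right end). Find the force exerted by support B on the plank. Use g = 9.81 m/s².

R_B ≈ 108 N

Choose support A as the axis so its reaction then has zero moment arm.
Beam weight: 12 × 9.81 = 117.7 N down at 3.65 m → arm 2.15 m, τ = 117.7 × 2.15 = 253.1 N·m clockwise.
Sack of grain: 20 × 9.81 = 196.2 N down at 3.9 m → arm 1.9 m, τ = 196.2 × 1.9 = 372.8 N·m clockwise.
Net load moment about support A = 625.9 N·m clockwise.
Reaction R at support B is upward at 0 m, arm 5.8 m → moment R × 5.8 counterclockwise.
Setting net torque to zero: R × 5.8 = 625.9 → R = 108 N.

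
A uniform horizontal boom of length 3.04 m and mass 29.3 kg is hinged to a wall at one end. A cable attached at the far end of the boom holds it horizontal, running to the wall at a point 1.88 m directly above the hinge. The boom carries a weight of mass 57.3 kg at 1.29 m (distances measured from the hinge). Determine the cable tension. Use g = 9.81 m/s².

Taking torques about the hinge:
Beam weight: 29.3 × 9.81 = 287.4 N down at 1.52 m → arm 1.52 m, τ = 287.4 × 1.52 = 436.8 N·m clockwise.
Weight: 57.3 × 9.81 = 562.1 N down at 1.29 m → arm 1.29 m, τ = 562.1 × 1.29 = 725.1 N·m clockwise.
Total clockwise load moment = 1162 N·m.
The cable tension T acts at 3.04 m; only its component perpendicular to the boom, T sinθ, produces torque. sinθ = h/√(h²+d²) = 1.88/√(1.88²+3.04²) = 0.526.
Στ = 0 ⇒ T × 3.04 × 0.526 = 1162 ⇒ T = 1162 / 1.599 = 727 N.

T ≈ 727 N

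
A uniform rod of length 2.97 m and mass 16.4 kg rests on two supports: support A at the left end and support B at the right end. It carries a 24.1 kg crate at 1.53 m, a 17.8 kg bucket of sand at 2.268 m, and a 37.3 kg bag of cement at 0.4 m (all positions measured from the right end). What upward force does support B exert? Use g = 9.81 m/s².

Choose support A as the axis so its reaction then has zero moment arm.
Beam weight: 16.4 × 9.81 = 160.9 N down at 1.485 m → arm 1.485 m, τ = 160.9 × 1.485 = 238.9 N·m clockwise.
Crate: 24.1 × 9.81 = 236.4 N down at 1.53 m → arm 1.44 m, τ = 236.4 × 1.44 = 340.4 N·m clockwise.
Bucket of sand: 17.8 × 9.81 = 174.6 N down at 2.268 m → arm 0.702 m, τ = 174.6 × 0.702 = 122.6 N·m clockwise.
Bag of cement: 37.3 × 9.81 = 365.9 N down at 0.4 m → arm 2.57 m, τ = 365.9 × 2.57 = 940.4 N·m clockwise.
Net load moment about support A = 1642 N·m clockwise.
Reaction R at support B is upward at 0 m, arm 2.97 m → moment R × 2.97 counterclockwise.
Setting net torque to zero: R × 2.97 = 1642 → R = 553 N.

R_B ≈ 553 N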